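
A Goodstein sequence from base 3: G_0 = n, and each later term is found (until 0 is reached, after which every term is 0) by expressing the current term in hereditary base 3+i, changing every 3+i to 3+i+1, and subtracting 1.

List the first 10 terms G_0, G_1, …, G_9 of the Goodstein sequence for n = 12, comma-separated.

12 —HB3→ 3^2 + 3 —bump→ 4^2 + 4 = 20 —(−1)→ 19
19 —HB4→ 4^2 + 3 —bump→ 5^2 + 3 = 28 —(−1)→ 27
27 —HB5→ 5^2 + 2 —bump→ 6^2 + 2 = 38 —(−1)→ 37
37 —HB6→ 6^2 + 1 —bump→ 7^2 + 1 = 50 —(−1)→ 49
49 —HB7→ 7^2 —bump→ 8^2 = 64 —(−1)→ 63
63 —HB8→ 7·8 + 7 —bump→ 7·9 + 7 = 70 —(−1)→ 69
69 —HB9→ 7·9 + 6 —bump→ 7·10 + 6 = 76 —(−1)→ 75
75 —HB10→ 7·10 + 5 —bump→ 7·11 + 5 = 82 —(−1)→ 81
81 —HB11→ 7·11 + 4 —bump→ 7·12 + 4 = 88 —(−1)→ 87

12, 19, 27, 37, 49, 63, 69, 75, 81, 87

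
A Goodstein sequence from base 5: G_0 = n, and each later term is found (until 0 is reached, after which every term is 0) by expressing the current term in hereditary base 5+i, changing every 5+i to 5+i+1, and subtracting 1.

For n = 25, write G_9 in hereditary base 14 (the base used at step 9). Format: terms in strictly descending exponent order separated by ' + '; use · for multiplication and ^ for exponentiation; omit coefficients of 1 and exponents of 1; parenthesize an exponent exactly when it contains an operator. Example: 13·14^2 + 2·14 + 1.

4·14 + 9

25 —HB5→ 5^2 —bump→ 6^2 = 36 —(−1)→ 35
35 —HB6→ 5·6 + 5 —bump→ 5·7 + 5 = 40 —(−1)→ 39
39 —HB7→ 5·7 + 4 —bump→ 5·8 + 4 = 44 —(−1)→ 43
43 —HB8→ 5·8 + 3 —bump→ 5·9 + 3 = 48 —(−1)→ 47
47 —HB9→ 5·9 + 2 —bump→ 5·10 + 2 = 52 —(−1)→ 51
51 —HB10→ 5·10 + 1 —bump→ 5·11 + 1 = 56 —(−1)→ 55
55 —HB11→ 5·11 —bump→ 5·12 = 60 —(−1)→ 59
59 —HB12→ 4·12 + 11 —bump→ 4·13 + 11 = 63 —(−1)→ 62
62 —HB13→ 4·13 + 10 —bump→ 4·14 + 10 = 66 —(−1)→ 65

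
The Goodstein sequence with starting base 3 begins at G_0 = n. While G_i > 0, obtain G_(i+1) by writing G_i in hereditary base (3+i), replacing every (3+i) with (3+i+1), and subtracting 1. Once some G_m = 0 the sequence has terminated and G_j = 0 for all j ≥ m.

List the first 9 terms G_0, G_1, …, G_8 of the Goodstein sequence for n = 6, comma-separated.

base 3: 6 = 2·3; at 4: 2·4 = 8; next = 7
base 4: 7 = 4 + 3; at 5: 5 + 3 = 8; next = 7
base 5: 7 = 5 + 2; at 6: 6 + 2 = 8; next = 7
base 6: 7 = 6 + 1; at 7: 7 + 1 = 8; next = 7
base 7: 7 = 7; at 8: 8 = 8; next = 7
base 8: 7 = 7; at 9: 7 = 7; next = 6
base 9: 6 = 6; at 10: 6 = 6; next = 5
base 10: 5 = 5; at 11: 5 = 5; next = 4

6, 7, 7, 7, 7, 7, 6, 5, 4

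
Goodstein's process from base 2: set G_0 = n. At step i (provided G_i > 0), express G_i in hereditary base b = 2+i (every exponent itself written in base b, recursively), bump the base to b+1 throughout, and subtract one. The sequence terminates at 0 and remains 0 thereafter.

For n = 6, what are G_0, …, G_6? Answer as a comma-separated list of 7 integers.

6, 29, 257, 3125, 46655, 98039, 187243

G_0 = 6. HB_2(6) = 2^2 + 2. Bump = 30. G_1 = 29.
G_1 = 29. HB_3(29) = 3^3 + 2. Bump = 258. G_2 = 257.
G_2 = 257. HB_4(257) = 4^4 + 1. Bump = 3126. G_3 = 3125.
G_3 = 3125. HB_5(3125) = 5^5. Bump = 46656. G_4 = 46655.
G_4 = 46655. HB_6(46655) = 5·6^5 + 5·6^4 + 5·6^3 + 5·6^2 + 5·6 + 5. Bump = 98040. G_5 = 98039.
G_5 = 98039. HB_7(98039) = 5·7^5 + 5·7^4 + 5·7^3 + 5·7^2 + 5·7 + 4. Bump = 187244. G_6 = 187243.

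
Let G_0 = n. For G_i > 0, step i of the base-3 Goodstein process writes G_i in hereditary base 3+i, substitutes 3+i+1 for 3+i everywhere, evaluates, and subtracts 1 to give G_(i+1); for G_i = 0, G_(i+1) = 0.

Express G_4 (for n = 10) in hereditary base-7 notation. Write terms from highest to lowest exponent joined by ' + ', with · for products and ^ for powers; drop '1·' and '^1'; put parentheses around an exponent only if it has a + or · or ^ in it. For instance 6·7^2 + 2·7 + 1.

G_0=10  [base 3] 3^2 + 1  →[3↦4]→  4^2 + 1 = 17  −1 ⇒ G_1=16
G_1=16  [base 4] 4^2  →[4↦5]→  5^2 = 25  −1 ⇒ G_2=24
G_2=24  [base 5] 4·5 + 4  →[5↦6]→  4·6 + 4 = 28  −1 ⇒ G_3=27
G_3=27  [base 6] 4·6 + 3  →[6↦7]→  4·7 + 3 = 31  −1 ⇒ G_4=30
G_4=30  [base 7] 4·7 + 2  →[7↦8]→  4·8 + 2 = 34  −1 ⇒ G_5=33

4·7 + 2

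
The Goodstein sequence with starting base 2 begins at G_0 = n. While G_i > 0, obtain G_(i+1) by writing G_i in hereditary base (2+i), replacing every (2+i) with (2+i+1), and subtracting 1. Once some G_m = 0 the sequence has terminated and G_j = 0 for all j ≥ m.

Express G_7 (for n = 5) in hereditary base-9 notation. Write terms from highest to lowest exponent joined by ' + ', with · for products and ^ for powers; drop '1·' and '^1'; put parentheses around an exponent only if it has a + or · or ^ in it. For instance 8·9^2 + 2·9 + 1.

3·9^3 + 3·9^2 + 2·9 + 6

step 0: 5 = 2^2 + 1; sub 3 for 2: 3^3 + 1; = 28; G_1 = 28−1 = 27
step 1: 27 = 3^3; sub 4 for 3: 4^4; = 256; G_2 = 256−1 = 255
step 2: 255 = 3·4^3 + 3·4^2 + 3·4 + 3; sub 5 for 4: 3·5^3 + 3·5^2 + 3·5 + 3; = 468; G_3 = 468−1 = 467
step 3: 467 = 3·5^3 + 3·5^2 + 3·5 + 2; sub 6 for 5: 3·6^3 + 3·6^2 + 3·6 + 2; = 776; G_4 = 776−1 = 775
step 4: 775 = 3·6^3 + 3·6^2 + 3·6 + 1; sub 7 for 6: 3·7^3 + 3·7^2 + 3·7 + 1; = 1198; G_5 = 1198−1 = 1197
step 5: 1197 = 3·7^3 + 3·7^2 + 3·7; sub 8 for 7: 3·8^3 + 3·8^2 + 3·8; = 1752; G_6 = 1752−1 = 1751
step 6: 1751 = 3·8^3 + 3·8^2 + 2·8 + 7; sub 9 for 8: 3·9^3 + 3·9^2 + 2·9 + 7; = 2455; G_7 = 2455−1 = 2454
step 7: 2454 = 3·9^3 + 3·9^2 + 2·9 + 6; sub 10 for 9: 3·10^3 + 3·10^2 + 2·10 + 6; = 3326; G_8 = 3326−1 = 3325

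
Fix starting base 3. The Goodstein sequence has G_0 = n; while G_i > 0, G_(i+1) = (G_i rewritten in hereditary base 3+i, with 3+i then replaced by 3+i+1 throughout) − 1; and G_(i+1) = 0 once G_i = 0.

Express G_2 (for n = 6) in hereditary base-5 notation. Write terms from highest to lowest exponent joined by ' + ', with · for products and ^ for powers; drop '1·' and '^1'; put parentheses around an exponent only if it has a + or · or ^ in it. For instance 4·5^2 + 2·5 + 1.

base 3: 6 = 2·3; at 4: 2·4 = 8; next = 7
base 4: 7 = 4 + 3; at 5: 5 + 3 = 8; next = 7
base 5: 7 = 5 + 2; at 6: 6 + 2 = 8; next = 7

5 + 2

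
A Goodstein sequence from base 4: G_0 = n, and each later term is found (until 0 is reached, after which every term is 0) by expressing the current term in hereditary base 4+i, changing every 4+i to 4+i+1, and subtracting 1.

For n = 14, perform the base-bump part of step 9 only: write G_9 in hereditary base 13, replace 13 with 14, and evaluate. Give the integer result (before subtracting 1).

i=0: 14 = 3·4 + 2 (b=4); 4→5: 3·5 + 2 = 17; 17−1 = 16
i=1: 16 = 3·5 + 1 (b=5); 5→6: 3·6 + 1 = 19; 19−1 = 18
i=2: 18 = 3·6 (b=6); 6→7: 3·7 = 21; 21−1 = 20
i=3: 20 = 2·7 + 6 (b=7); 7→8: 2·8 + 6 = 22; 22−1 = 21
i=4: 21 = 2·8 + 5 (b=8); 8→9: 2·9 + 5 = 23; 23−1 = 22
i=5: 22 = 2·9 + 4 (b=9); 9→10: 2·10 + 4 = 24; 24−1 = 23
i=6: 23 = 2·10 + 3 (b=10); 10→11: 2·11 + 3 = 25; 25−1 = 24
i=7: 24 = 2·11 + 2 (b=11); 11→12: 2·12 + 2 = 26; 26−1 = 25
i=8: 25 = 2·12 + 1 (b=12); 12→13: 2·13 + 1 = 27; 27−1 = 26

28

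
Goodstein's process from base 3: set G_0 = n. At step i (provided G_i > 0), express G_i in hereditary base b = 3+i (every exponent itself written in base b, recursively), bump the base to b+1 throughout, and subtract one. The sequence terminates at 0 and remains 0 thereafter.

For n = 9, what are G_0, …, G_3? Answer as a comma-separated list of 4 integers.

base 3: 9 = 3^2; at 4: 4^2 = 16; next = 15
base 4: 15 = 3·4 + 3; at 5: 3·5 + 3 = 18; next = 17
base 5: 17 = 3·5 + 2; at 6: 3·6 + 2 = 20; next = 19

9, 15, 17, 19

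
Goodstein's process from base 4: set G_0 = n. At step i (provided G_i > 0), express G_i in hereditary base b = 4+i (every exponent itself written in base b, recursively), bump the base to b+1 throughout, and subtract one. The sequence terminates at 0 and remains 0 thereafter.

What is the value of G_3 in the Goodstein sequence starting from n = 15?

21

[0] 15 ≡ 3·4 + 3 (base 4). Lift 5: 18. −1: 17.
[1] 17 ≡ 3·5 + 2 (base 5). Lift 6: 20. −1: 19.
[2] 19 ≡ 3·6 + 1 (base 6). Lift 7: 22. −1: 21.
[3] 21 ≡ 3·7 (base 7). Lift 8: 24. −1: 23.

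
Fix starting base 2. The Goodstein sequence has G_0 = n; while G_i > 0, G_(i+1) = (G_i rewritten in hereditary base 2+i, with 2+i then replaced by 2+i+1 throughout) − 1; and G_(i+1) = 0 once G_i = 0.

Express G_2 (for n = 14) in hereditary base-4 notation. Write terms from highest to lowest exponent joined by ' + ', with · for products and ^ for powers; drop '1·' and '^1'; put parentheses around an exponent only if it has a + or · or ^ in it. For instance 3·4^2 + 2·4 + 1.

4^(4 + 1) + 4^4 + 1

i=0: 14 = 2^(2 + 1) + 2^2 + 2 (b=2); 2→3: 3^(3 + 1) + 3^3 + 3 = 111; 111−1 = 110
i=1: 110 = 3^(3 + 1) + 3^3 + 2 (b=3); 3→4: 4^(4 + 1) + 4^4 + 2 = 1282; 1282−1 = 1281
i=2: 1281 = 4^(4 + 1) + 4^4 + 1 (b=4); 4→5: 5^(5 + 1) + 5^5 + 1 = 18751; 18751−1 = 18750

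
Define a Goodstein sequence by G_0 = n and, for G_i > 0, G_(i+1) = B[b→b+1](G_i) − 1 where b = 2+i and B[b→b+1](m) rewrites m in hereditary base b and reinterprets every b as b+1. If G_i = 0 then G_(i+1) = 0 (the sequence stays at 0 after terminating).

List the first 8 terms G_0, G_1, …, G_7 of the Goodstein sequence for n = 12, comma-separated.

i=0: 12 = 2^(2 + 1) + 2^2 (b=2); 2→3: 3^(3 + 1) + 3^3 = 108; 108−1 = 107
i=1: 107 = 3^(3 + 1) + 2·3^2 + 2·3 + 2 (b=3); 3→4: 4^(4 + 1) + 2·4^2 + 2·4 + 2 = 1066; 1066−1 = 1065
i=2: 1065 = 4^(4 + 1) + 2·4^2 + 2·4 + 1 (b=4); 4→5: 5^(5 + 1) + 2·5^2 + 2·5 + 1 = 15686; 15686−1 = 15685
i=3: 15685 = 5^(5 + 1) + 2·5^2 + 2·5 (b=5); 5→6: 6^(6 + 1) + 2·6^2 + 2·6 = 280020; 280020−1 = 280019
i=4: 280019 = 6^(6 + 1) + 2·6^2 + 6 + 5 (b=6); 6→7: 7^(7 + 1) + 2·7^2 + 7 + 5 = 5764911; 5764911−1 = 5764910
i=5: 5764910 = 7^(7 + 1) + 2·7^2 + 7 + 4 (b=7); 7→8: 8^(8 + 1) + 2·8^2 + 8 + 4 = 134217868; 134217868−1 = 134217867
i=6: 134217867 = 8^(8 + 1) + 2·8^2 + 8 + 3 (b=8); 8→9: 9^(9 + 1) + 2·9^2 + 9 + 3 = 3486784575; 3486784575−1 = 3486784574

12, 107, 1065, 15685, 280019, 5764910, 134217867, 3486784574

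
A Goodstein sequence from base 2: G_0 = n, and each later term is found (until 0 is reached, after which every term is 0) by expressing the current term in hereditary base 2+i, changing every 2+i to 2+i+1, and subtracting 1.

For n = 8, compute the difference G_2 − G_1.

473

step 0: 8 = 2^(2 + 1); sub 3 for 2: 3^(3 + 1); = 81; G_1 = 81−1 = 80
step 1: 80 = 2·3^3 + 2·3^2 + 2·3 + 2; sub 4 for 3: 2·4^4 + 2·4^2 + 2·4 + 2; = 554; G_2 = 554−1 = 553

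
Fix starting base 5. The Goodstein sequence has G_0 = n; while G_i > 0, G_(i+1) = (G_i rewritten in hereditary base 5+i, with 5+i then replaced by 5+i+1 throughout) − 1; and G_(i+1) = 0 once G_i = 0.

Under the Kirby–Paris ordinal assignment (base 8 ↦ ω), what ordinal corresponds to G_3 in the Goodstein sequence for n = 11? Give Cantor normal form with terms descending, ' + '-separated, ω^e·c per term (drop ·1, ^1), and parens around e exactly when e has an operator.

ω + 5

[0] 11 ≡ 2·5 + 1 (base 5). Lift 6: 13. −1: 12.
[1] 12 ≡ 2·6 (base 6). Lift 7: 14. −1: 13.
[2] 13 ≡ 7 + 6 (base 7). Lift 8: 14. −1: 13.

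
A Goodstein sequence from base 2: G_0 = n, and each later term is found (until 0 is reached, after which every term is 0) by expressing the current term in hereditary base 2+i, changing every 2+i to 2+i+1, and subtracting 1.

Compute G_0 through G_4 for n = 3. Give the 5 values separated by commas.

G_0 = 3. HB_2(3) = 2 + 1. Bump = 4. G_1 = 3.
G_1 = 3. HB_3(3) = 3. Bump = 4. G_2 = 3.
G_2 = 3. HB_4(3) = 3. Bump = 3. G_3 = 2.
G_3 = 2. HB_5(2) = 2. Bump = 2. G_4 = 1.

3, 3, 3, 2, 1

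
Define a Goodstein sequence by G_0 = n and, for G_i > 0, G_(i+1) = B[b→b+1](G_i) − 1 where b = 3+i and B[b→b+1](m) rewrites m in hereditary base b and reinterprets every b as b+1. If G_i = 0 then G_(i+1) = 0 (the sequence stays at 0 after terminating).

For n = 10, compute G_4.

30

G_0 = 10. HB_3(10) = 3^2 + 1. Bump = 17. G_1 = 16.
G_1 = 16. HB_4(16) = 4^2. Bump = 25. G_2 = 24.
G_2 = 24. HB_5(24) = 4·5 + 4. Bump = 28. G_3 = 27.
G_3 = 27. HB_6(27) = 4·6 + 3. Bump = 31. G_4 = 30.
G_4 = 30. HB_7(30) = 4·7 + 2. Bump = 34. G_5 = 33.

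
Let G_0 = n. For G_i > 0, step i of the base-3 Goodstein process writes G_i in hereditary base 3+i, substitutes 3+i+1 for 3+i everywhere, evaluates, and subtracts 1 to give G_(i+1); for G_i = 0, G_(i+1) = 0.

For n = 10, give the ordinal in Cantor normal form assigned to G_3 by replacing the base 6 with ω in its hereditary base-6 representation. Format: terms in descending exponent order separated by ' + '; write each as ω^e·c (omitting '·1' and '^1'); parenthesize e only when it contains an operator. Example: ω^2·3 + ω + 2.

ω·4 + 3

base 3: 10 = 3^2 + 1; at 4: 4^2 + 1 = 17; next = 16
base 4: 16 = 4^2; at 5: 5^2 = 25; next = 24
base 5: 24 = 4·5 + 4; at 6: 4·6 + 4 = 28; next = 27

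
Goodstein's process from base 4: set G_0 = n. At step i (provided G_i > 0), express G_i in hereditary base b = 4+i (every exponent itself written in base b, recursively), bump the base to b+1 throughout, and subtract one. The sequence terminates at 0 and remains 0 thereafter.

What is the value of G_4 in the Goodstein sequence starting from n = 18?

base 4: 18 = 4^2 + 2; at 5: 5^2 + 2 = 27; next = 26
base 5: 26 = 5^2 + 1; at 6: 6^2 + 1 = 37; next = 36
base 6: 36 = 6^2; at 7: 7^2 = 49; next = 48
base 7: 48 = 6·7 + 6; at 8: 6·8 + 6 = 54; next = 53
base 8: 53 = 6·8 + 5; at 9: 6·9 + 5 = 59; next = 58

53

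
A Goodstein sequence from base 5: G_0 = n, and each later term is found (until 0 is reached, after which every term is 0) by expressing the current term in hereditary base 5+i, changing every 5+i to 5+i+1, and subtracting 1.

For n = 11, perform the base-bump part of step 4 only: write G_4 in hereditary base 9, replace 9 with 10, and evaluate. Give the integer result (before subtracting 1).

14

base 5: 11 = 2·5 + 1; at 6: 2·6 + 1 = 13; next = 12
base 6: 12 = 2·6; at 7: 2·7 = 14; next = 13
base 7: 13 = 7 + 6; at 8: 8 + 6 = 14; next = 13
base 8: 13 = 8 + 5; at 9: 9 + 5 = 14; next = 13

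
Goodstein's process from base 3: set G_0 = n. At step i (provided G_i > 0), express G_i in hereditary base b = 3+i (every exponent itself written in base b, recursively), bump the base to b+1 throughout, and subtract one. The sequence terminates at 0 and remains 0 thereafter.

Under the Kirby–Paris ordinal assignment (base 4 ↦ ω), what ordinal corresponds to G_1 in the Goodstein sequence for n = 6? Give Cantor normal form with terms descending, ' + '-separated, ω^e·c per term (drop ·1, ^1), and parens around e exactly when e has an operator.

ω + 3

[0] 6 ≡ 2·3 (base 3). Lift 4: 8. −1: 7.
[1] 7 ≡ 4 + 3 (base 4). Lift 5: 8. −1: 7.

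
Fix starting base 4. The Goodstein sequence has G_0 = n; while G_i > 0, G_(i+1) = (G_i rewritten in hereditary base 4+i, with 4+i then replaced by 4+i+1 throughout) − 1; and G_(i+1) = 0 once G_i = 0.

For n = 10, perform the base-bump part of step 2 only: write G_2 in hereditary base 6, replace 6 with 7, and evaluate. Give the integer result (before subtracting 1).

step 0: 10 = 2·4 + 2; sub 5 for 4: 2·5 + 2; = 12; G_1 = 12−1 = 11
step 1: 11 = 2·5 + 1; sub 6 for 5: 2·6 + 1; = 13; G_2 = 13−1 = 12
step 2: 12 = 2·6; sub 7 for 6: 2·7; = 14; G_3 = 14−1 = 13

14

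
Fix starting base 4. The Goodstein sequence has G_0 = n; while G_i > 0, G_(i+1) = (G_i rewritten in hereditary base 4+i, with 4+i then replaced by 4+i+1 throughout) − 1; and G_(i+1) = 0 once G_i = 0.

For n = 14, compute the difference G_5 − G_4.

1

base 4: 14 = 3·4 + 2; at 5: 3·5 + 2 = 17; next = 16
base 5: 16 = 3·5 + 1; at 6: 3·6 + 1 = 19; next = 18
base 6: 18 = 3·6; at 7: 3·7 = 21; next = 20
base 7: 20 = 2·7 + 6; at 8: 2·8 + 6 = 22; next = 21
base 8: 21 = 2·8 + 5; at 9: 2·9 + 5 = 23; next = 22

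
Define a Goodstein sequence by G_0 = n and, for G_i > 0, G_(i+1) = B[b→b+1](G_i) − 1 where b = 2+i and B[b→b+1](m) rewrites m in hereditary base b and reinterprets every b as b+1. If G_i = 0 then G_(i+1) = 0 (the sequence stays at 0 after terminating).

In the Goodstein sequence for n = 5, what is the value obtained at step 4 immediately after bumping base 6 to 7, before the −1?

step 0: 5 = 2^2 + 1; sub 3 for 2: 3^3 + 1; = 28; G_1 = 28−1 = 27
step 1: 27 = 3^3; sub 4 for 3: 4^4; = 256; G_2 = 256−1 = 255
step 2: 255 = 3·4^3 + 3·4^2 + 3·4 + 3; sub 5 for 4: 3·5^3 + 3·5^2 + 3·5 + 3; = 468; G_3 = 468−1 = 467
step 3: 467 = 3·5^3 + 3·5^2 + 3·5 + 2; sub 6 for 5: 3·6^3 + 3·6^2 + 3·6 + 2; = 776; G_4 = 776−1 = 775
step 4: 775 = 3·6^3 + 3·6^2 + 3·6 + 1; sub 7 for 6: 3·7^3 + 3·7^2 + 3·7 + 1; = 1198; G_5 = 1198−1 = 1197

1198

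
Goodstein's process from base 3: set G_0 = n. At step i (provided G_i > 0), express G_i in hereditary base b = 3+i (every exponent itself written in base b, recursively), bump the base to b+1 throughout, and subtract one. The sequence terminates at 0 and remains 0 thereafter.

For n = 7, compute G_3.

step 0: 7 = 2·3 + 1; sub 4 for 3: 2·4 + 1; = 9; G_1 = 9−1 = 8
step 1: 8 = 2·4; sub 5 for 4: 2·5; = 10; G_2 = 10−1 = 9
step 2: 9 = 5 + 4; sub 6 for 5: 6 + 4; = 10; G_3 = 10−1 = 9
step 3: 9 = 6 + 3; sub 7 for 6: 7 + 3; = 10; G_4 = 10−1 = 9

9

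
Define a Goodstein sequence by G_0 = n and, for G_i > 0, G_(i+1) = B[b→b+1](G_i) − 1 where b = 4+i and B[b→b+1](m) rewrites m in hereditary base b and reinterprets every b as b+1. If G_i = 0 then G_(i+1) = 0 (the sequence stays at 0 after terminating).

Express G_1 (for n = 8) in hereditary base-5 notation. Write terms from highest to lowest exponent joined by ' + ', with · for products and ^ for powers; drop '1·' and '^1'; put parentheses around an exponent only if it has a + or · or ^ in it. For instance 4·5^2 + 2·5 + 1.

G_0=8  [base 4] 2·4  →[4↦5]→  2·5 = 10  −1 ⇒ G_1=9
G_1=9  [base 5] 5 + 4  →[5↦6]→  6 + 4 = 10  −1 ⇒ G_2=9

5 + 4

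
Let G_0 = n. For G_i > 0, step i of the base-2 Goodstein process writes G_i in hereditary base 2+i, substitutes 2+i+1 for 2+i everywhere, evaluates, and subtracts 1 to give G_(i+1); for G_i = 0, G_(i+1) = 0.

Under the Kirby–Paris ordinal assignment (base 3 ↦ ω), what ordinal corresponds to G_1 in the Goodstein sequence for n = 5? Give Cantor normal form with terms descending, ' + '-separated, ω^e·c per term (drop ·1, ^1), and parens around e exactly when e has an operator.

(0) 5|_2 = 2^2 + 1 ↦ 3^3 + 1|_3 = 28 ⇒ 27
(1) 27|_3 = 3^3 ↦ 4^4|_4 = 256 ⇒ 255

ω^ω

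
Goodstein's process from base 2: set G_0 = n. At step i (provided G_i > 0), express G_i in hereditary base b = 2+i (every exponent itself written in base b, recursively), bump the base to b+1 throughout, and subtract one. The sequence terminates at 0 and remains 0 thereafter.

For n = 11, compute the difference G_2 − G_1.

943

i=0: 11 = 2^(2 + 1) + 2 + 1 (b=2); 2→3: 3^(3 + 1) + 3 + 1 = 85; 85−1 = 84
i=1: 84 = 3^(3 + 1) + 3 (b=3); 3→4: 4^(4 + 1) + 4 = 1028; 1028−1 = 1027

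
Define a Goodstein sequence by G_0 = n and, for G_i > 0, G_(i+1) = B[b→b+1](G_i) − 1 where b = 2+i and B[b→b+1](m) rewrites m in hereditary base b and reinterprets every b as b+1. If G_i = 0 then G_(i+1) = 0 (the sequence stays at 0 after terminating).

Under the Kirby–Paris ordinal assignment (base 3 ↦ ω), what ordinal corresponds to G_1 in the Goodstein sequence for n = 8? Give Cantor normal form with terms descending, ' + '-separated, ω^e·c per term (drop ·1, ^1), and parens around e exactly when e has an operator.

ω^ω·2 + ω^2·2 + ω·2 + 2

step 0: 8 = 2^(2 + 1); sub 3 for 2: 3^(3 + 1); = 81; G_1 = 81−1 = 80
step 1: 80 = 2·3^3 + 2·3^2 + 2·3 + 2; sub 4 for 3: 2·4^4 + 2·4^2 + 2·4 + 2; = 554; G_2 = 554−1 = 553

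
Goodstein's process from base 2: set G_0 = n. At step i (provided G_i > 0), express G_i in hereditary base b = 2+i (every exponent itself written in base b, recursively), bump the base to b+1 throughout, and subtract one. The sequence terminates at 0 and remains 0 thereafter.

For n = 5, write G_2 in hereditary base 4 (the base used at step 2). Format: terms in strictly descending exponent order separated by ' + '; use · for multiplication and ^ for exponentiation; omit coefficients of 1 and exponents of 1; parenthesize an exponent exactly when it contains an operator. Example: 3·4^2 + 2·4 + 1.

3·4^3 + 3·4^2 + 3·4 + 3

[0] 5 ≡ 2^2 + 1 (base 2). Lift 3: 28. −1: 27.
[1] 27 ≡ 3^3 (base 3). Lift 4: 256. −1: 255.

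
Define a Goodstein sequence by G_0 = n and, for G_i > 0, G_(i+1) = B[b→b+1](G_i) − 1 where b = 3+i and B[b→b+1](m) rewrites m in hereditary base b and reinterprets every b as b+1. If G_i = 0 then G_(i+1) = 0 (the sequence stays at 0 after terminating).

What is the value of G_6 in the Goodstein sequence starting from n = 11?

47

G_0 = 11. HB_3(11) = 3^2 + 2. Bump = 18. G_1 = 17.
G_1 = 17. HB_4(17) = 4^2 + 1. Bump = 26. G_2 = 25.
G_2 = 25. HB_5(25) = 5^2. Bump = 36. G_3 = 35.
G_3 = 35. HB_6(35) = 5·6 + 5. Bump = 40. G_4 = 39.
G_4 = 39. HB_7(39) = 5·7 + 4. Bump = 44. G_5 = 43.
G_5 = 43. HB_8(43) = 5·8 + 3. Bump = 48. G_6 = 47.
G_6 = 47. HB_9(47) = 5·9 + 2. Bump = 52. G_7 = 51.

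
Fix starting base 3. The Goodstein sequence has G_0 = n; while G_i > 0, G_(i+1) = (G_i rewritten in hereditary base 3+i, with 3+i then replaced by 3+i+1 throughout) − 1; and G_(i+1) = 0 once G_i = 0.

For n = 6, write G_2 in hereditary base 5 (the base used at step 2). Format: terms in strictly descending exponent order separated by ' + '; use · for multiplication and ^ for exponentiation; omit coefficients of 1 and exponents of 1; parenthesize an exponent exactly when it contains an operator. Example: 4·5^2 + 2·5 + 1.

5 + 2

G_0 = 6. HB_3(6) = 2·3. Bump = 8. G_1 = 7.
G_1 = 7. HB_4(7) = 4 + 3. Bump = 8. G_2 = 7.
G_2 = 7. HB_5(7) = 5 + 2. Bump = 8. G_3 = 7.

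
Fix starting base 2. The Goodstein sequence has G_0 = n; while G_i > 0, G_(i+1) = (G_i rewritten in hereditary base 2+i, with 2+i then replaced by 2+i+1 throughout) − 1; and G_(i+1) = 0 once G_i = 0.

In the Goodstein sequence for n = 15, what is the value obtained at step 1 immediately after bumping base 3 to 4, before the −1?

step 0: 15 = 2^(2 + 1) + 2^2 + 2 + 1; sub 3 for 2: 3^(3 + 1) + 3^3 + 3 + 1; = 112; G_1 = 112−1 = 111
step 1: 111 = 3^(3 + 1) + 3^3 + 3; sub 4 for 3: 4^(4 + 1) + 4^4 + 4; = 1284; G_2 = 1284−1 = 1283

1284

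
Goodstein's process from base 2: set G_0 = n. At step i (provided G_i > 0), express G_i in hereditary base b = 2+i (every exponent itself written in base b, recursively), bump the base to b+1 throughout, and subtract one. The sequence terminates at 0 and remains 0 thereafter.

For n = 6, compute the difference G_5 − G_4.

G_0=6  [base 2] 2^2 + 2  →[2↦3]→  3^3 + 3 = 30  −1 ⇒ G_1=29
G_1=29  [base 3] 3^3 + 2  →[3↦4]→  4^4 + 2 = 258  −1 ⇒ G_2=257
G_2=257  [base 4] 4^4 + 1  →[4↦5]→  5^5 + 1 = 3126  −1 ⇒ G_3=3125
G_3=3125  [base 5] 5^5  →[5↦6]→  6^6 = 46656  −1 ⇒ G_4=46655
G_4=46655  [base 6] 5·6^5 + 5·6^4 + 5·6^3 + 5·6^2 + 5·6 + 5  →[6↦7]→  5·7^5 + 5·7^4 + 5·7^3 + 5·7^2 + 5·7 + 5 = 98040  −1 ⇒ G_5=98039

51384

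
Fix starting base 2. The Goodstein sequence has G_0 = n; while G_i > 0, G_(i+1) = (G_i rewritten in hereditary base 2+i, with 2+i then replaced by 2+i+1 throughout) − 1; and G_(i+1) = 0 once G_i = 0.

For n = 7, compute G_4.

(0) 7|_2 = 2^2 + 2 + 1 ↦ 3^3 + 3 + 1|_3 = 31 ⇒ 30
(1) 30|_3 = 3^3 + 3 ↦ 4^4 + 4|_4 = 260 ⇒ 259
(2) 259|_4 = 4^4 + 3 ↦ 5^5 + 3|_5 = 3128 ⇒ 3127
(3) 3127|_5 = 5^5 + 2 ↦ 6^6 + 2|_6 = 46658 ⇒ 46657
(4) 46657|_6 = 6^6 + 1 ↦ 7^7 + 1|_7 = 823544 ⇒ 823543

46657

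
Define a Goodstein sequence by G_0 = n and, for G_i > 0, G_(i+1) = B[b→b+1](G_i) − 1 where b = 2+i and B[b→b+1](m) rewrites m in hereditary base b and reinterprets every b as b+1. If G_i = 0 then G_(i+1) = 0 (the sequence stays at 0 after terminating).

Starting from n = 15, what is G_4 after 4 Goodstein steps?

326593

15 —HB2→ 2^(2 + 1) + 2^2 + 2 + 1 —bump→ 3^(3 + 1) + 3^3 + 3 + 1 = 112 —(−1)→ 111
111 —HB3→ 3^(3 + 1) + 3^3 + 3 —bump→ 4^(4 + 1) + 4^4 + 4 = 1284 —(−1)→ 1283
1283 —HB4→ 4^(4 + 1) + 4^4 + 3 —bump→ 5^(5 + 1) + 5^5 + 3 = 18753 —(−1)→ 18752
18752 —HB5→ 5^(5 + 1) + 5^5 + 2 —bump→ 6^(6 + 1) + 6^6 + 2 = 326594 —(−1)→ 326593
326593 —HB6→ 6^(6 + 1) + 6^6 + 1 —bump→ 7^(7 + 1) + 7^7 + 1 = 6588345 —(−1)→ 6588344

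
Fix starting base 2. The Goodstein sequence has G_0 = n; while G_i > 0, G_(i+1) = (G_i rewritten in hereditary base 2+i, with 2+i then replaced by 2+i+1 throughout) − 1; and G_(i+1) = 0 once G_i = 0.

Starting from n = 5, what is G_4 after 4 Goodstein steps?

775

base 2: 5 = 2^2 + 1; at 3: 3^3 + 1 = 28; next = 27
base 3: 27 = 3^3; at 4: 4^4 = 256; next = 255
base 4: 255 = 3·4^3 + 3·4^2 + 3·4 + 3; at 5: 3·5^3 + 3·5^2 + 3·5 + 3 = 468; next = 467
base 5: 467 = 3·5^3 + 3·5^2 + 3·5 + 2; at 6: 3·6^3 + 3·6^2 + 3·6 + 2 = 776; next = 775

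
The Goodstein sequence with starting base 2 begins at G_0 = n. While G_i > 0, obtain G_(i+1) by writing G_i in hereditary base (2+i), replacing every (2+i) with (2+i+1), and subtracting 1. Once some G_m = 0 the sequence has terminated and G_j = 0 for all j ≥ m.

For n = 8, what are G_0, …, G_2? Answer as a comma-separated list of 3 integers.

G_0=8  [base 2] 2^(2 + 1)  →[2↦3]→  3^(3 + 1) = 81  −1 ⇒ G_1=80
G_1=80  [base 3] 2·3^3 + 2·3^2 + 2·3 + 2  →[3↦4]→  2·4^4 + 2·4^2 + 2·4 + 2 = 554  −1 ⇒ G_2=553

8, 80, 553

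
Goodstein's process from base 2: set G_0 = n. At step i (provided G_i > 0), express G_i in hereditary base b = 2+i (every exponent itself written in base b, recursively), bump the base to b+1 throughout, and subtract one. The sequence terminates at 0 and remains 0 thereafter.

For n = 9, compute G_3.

9842

step 0: 9 = 2^(2 + 1) + 1; sub 3 for 2: 3^(3 + 1) + 1; = 82; G_1 = 82−1 = 81
step 1: 81 = 3^(3 + 1); sub 4 for 3: 4^(4 + 1); = 1024; G_2 = 1024−1 = 1023
step 2: 1023 = 3·4^4 + 3·4^3 + 3·4^2 + 3·4 + 3; sub 5 for 4: 3·5^5 + 3·5^3 + 3·5^2 + 3·5 + 3; = 9843; G_3 = 9843−1 = 9842
step 3: 9842 = 3·5^5 + 3·5^3 + 3·5^2 + 3·5 + 2; sub 6 for 5: 3·6^6 + 3·6^3 + 3·6^2 + 3·6 + 2; = 140744; G_4 = 140744−1 = 140743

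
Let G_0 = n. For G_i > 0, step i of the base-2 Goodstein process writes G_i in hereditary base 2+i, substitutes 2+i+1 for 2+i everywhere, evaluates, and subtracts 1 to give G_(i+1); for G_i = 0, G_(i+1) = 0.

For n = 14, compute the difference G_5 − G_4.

5536249

14 —HB2→ 2^(2 + 1) + 2^2 + 2 —bump→ 3^(3 + 1) + 3^3 + 3 = 111 —(−1)→ 110
110 —HB3→ 3^(3 + 1) + 3^3 + 2 —bump→ 4^(4 + 1) + 4^4 + 2 = 1282 —(−1)→ 1281
1281 —HB4→ 4^(4 + 1) + 4^4 + 1 —bump→ 5^(5 + 1) + 5^5 + 1 = 18751 —(−1)→ 18750
18750 —HB5→ 5^(5 + 1) + 5^5 —bump→ 6^(6 + 1) + 6^6 = 326592 —(−1)→ 326591
326591 —HB6→ 6^(6 + 1) + 5·6^5 + 5·6^4 + 5·6^3 + 5·6^2 + 5·6 + 5 —bump→ 7^(7 + 1) + 5·7^5 + 5·7^4 + 5·7^3 + 5·7^2 + 5·7 + 5 = 5862841 —(−1)→ 5862840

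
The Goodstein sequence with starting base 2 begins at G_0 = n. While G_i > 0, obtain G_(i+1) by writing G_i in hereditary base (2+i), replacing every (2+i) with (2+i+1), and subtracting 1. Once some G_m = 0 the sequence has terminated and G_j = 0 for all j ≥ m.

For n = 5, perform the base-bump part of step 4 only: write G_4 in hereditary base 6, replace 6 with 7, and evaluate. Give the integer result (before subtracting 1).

[0] 5 ≡ 2^2 + 1 (base 2). Lift 3: 28. −1: 27.
[1] 27 ≡ 3^3 (base 3). Lift 4: 256. −1: 255.
[2] 255 ≡ 3·4^3 + 3·4^2 + 3·4 + 3 (base 4). Lift 5: 468. −1: 467.
[3] 467 ≡ 3·5^3 + 3·5^2 + 3·5 + 2 (base 5). Lift 6: 776. −1: 775.
[4] 775 ≡ 3·6^3 + 3·6^2 + 3·6 + 1 (base 6). Lift 7: 1198. −1: 1197.

1198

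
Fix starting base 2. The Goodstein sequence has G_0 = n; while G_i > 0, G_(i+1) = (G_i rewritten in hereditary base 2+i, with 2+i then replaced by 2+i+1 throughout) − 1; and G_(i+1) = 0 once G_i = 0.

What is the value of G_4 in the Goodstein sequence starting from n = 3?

G_0 = 3. HB_2(3) = 2 + 1. Bump = 4. G_1 = 3.
G_1 = 3. HB_3(3) = 3. Bump = 4. G_2 = 3.
G_2 = 3. HB_4(3) = 3. Bump = 3. G_3 = 2.
G_3 = 2. HB_5(2) = 2. Bump = 2. G_4 = 1.
G_4 = 1. HB_6(1) = 1. Bump = 1. G_5 = 0.

1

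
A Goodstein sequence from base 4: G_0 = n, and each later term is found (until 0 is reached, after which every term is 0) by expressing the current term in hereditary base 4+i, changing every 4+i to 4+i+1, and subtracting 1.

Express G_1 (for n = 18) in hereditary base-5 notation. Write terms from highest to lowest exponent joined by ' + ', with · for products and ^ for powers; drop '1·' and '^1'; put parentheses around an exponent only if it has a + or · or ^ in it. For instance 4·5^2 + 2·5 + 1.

5^2 + 1

G_0=18  [base 4] 4^2 + 2  →[4↦5]→  5^2 + 2 = 27  −1 ⇒ G_1=26
G_1=26  [base 5] 5^2 + 1  →[5↦6]→  6^2 + 1 = 37  −1 ⇒ G_2=36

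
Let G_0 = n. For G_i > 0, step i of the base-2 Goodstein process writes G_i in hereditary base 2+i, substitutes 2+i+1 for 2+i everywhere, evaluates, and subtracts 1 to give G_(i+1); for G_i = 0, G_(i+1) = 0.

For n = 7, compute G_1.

30

7 —HB2→ 2^2 + 2 + 1 —bump→ 3^3 + 3 + 1 = 31 —(−1)→ 30
30 —HB3→ 3^3 + 3 —bump→ 4^4 + 4 = 260 —(−1)→ 259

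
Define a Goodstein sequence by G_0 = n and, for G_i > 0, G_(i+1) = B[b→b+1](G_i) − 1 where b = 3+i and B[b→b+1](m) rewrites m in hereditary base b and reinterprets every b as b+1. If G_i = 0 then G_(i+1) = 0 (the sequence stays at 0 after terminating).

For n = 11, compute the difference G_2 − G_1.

base 3: 11 = 3^2 + 2; at 4: 4^2 + 2 = 18; next = 17
base 4: 17 = 4^2 + 1; at 5: 5^2 + 1 = 26; next = 25

8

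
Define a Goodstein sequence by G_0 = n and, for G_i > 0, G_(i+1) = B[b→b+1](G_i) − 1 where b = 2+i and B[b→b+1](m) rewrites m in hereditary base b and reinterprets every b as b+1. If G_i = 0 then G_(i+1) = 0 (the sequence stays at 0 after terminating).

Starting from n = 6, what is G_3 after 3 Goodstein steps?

step 0: 6 = 2^2 + 2; sub 3 for 2: 3^3 + 3; = 30; G_1 = 30−1 = 29
step 1: 29 = 3^3 + 2; sub 4 for 3: 4^4 + 2; = 258; G_2 = 258−1 = 257
step 2: 257 = 4^4 + 1; sub 5 for 4: 5^5 + 1; = 3126; G_3 = 3126−1 = 3125
step 3: 3125 = 5^5; sub 6 for 5: 6^6; = 46656; G_4 = 46656−1 = 46655

3125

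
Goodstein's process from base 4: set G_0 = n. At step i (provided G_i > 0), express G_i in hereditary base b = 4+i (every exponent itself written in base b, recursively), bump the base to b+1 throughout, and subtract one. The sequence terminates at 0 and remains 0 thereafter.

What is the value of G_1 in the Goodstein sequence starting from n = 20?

20 —HB4→ 4^2 + 4 —bump→ 5^2 + 5 = 30 —(−1)→ 29
29 —HB5→ 5^2 + 4 —bump→ 6^2 + 4 = 40 —(−1)→ 39

29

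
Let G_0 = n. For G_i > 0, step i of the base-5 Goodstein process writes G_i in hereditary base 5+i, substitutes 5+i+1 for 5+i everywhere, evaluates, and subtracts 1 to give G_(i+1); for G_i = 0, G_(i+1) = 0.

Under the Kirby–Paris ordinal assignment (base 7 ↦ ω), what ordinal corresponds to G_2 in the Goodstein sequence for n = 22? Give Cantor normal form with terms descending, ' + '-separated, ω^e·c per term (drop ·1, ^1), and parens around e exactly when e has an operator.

[0] 22 ≡ 4·5 + 2 (base 5). Lift 6: 26. −1: 25.
[1] 25 ≡ 4·6 + 1 (base 6). Lift 7: 29. −1: 28.
[2] 28 ≡ 4·7 (base 7). Lift 8: 32. −1: 31.

ω·4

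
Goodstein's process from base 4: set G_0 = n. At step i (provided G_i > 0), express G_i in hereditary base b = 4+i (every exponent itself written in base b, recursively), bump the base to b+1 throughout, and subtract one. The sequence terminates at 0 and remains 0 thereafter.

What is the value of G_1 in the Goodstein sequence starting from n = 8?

9

step 0: 8 = 2·4; sub 5 for 4: 2·5; = 10; G_1 = 10−1 = 9
step 1: 9 = 5 + 4; sub 6 for 5: 6 + 4; = 10; G_2 = 10−1 = 9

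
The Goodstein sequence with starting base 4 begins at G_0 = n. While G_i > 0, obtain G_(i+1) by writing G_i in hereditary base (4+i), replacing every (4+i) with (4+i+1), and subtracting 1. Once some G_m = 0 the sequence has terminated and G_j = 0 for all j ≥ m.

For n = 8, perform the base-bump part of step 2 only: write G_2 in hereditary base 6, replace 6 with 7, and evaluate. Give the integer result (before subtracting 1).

10

G_0=8  [base 4] 2·4  →[4↦5]→  2·5 = 10  −1 ⇒ G_1=9
G_1=9  [base 5] 5 + 4  →[5↦6]→  6 + 4 = 10  −1 ⇒ G_2=9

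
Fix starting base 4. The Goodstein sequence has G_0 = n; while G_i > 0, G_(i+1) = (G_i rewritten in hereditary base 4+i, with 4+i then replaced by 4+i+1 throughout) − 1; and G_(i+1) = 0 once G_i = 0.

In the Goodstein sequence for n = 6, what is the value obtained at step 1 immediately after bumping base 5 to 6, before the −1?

7

base 4: 6 = 4 + 2; at 5: 5 + 2 = 7; next = 6
base 5: 6 = 5 + 1; at 6: 6 + 1 = 7; next = 6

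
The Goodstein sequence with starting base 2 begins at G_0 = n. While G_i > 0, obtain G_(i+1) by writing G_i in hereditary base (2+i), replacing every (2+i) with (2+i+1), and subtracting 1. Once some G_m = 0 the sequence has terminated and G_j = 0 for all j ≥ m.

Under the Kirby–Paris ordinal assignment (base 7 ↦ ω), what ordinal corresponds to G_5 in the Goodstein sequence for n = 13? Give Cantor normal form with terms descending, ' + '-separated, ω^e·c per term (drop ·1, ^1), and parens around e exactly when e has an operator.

G_0=13  [base 2] 2^(2 + 1) + 2^2 + 1  →[2↦3]→  3^(3 + 1) + 3^3 + 1 = 109  −1 ⇒ G_1=108
G_1=108  [base 3] 3^(3 + 1) + 3^3  →[3↦4]→  4^(4 + 1) + 4^4 = 1280  −1 ⇒ G_2=1279
G_2=1279  [base 4] 4^(4 + 1) + 3·4^3 + 3·4^2 + 3·4 + 3  →[4↦5]→  5^(5 + 1) + 3·5^3 + 3·5^2 + 3·5 + 3 = 16093  −1 ⇒ G_3=16092
G_3=16092  [base 5] 5^(5 + 1) + 3·5^3 + 3·5^2 + 3·5 + 2  →[5↦6]→  6^(6 + 1) + 3·6^3 + 3·6^2 + 3·6 + 2 = 280712  −1 ⇒ G_4=280711
G_4=280711  [base 6] 6^(6 + 1) + 3·6^3 + 3·6^2 + 3·6 + 1  →[6↦7]→  7^(7 + 1) + 3·7^3 + 3·7^2 + 3·7 + 1 = 5765999  −1 ⇒ G_5=5765998

ω^(ω + 1) + ω^3·3 + ω^2·3 + ω·3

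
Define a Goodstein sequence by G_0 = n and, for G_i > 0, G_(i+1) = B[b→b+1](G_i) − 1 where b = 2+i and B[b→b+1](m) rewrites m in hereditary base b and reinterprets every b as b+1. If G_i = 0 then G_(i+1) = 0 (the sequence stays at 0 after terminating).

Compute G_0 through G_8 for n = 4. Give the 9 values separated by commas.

G_0 = 4. HB_2(4) = 2^2. Bump = 27. G_1 = 26.
G_1 = 26. HB_3(26) = 2·3^2 + 2·3 + 2. Bump = 42. G_2 = 41.
G_2 = 41. HB_4(41) = 2·4^2 + 2·4 + 1. Bump = 61. G_3 = 60.
G_3 = 60. HB_5(60) = 2·5^2 + 2·5. Bump = 84. G_4 = 83.
G_4 = 83. HB_6(83) = 2·6^2 + 6 + 5. Bump = 110. G_5 = 109.
G_5 = 109. HB_7(109) = 2·7^2 + 7 + 4. Bump = 140. G_6 = 139.
G_6 = 139. HB_8(139) = 2·8^2 + 8 + 3. Bump = 174. G_7 = 173.
G_7 = 173. HB_9(173) = 2·9^2 + 9 + 2. Bump = 212. G_8 = 211.

4, 26, 41, 60, 83, 109, 139, 173, 211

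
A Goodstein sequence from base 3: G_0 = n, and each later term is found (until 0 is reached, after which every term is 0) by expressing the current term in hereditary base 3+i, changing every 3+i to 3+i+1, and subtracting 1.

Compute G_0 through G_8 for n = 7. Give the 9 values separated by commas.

7 —HB3→ 2·3 + 1 —bump→ 2·4 + 1 = 9 —(−1)→ 8
8 —HB4→ 2·4 —bump→ 2·5 = 10 —(−1)→ 9
9 —HB5→ 5 + 4 —bump→ 6 + 4 = 10 —(−1)→ 9
9 —HB6→ 6 + 3 —bump→ 7 + 3 = 10 —(−1)→ 9
9 —HB7→ 7 + 2 —bump→ 8 + 2 = 10 —(−1)→ 9
9 —HB8→ 8 + 1 —bump→ 9 + 1 = 10 —(−1)→ 9
9 —HB9→ 9 —bump→ 10 = 10 —(−1)→ 9
9 —HB10→ 9 —bump→ 9 = 9 —(−1)→ 8

7, 8, 9, 9, 9, 9, 9, 9, 8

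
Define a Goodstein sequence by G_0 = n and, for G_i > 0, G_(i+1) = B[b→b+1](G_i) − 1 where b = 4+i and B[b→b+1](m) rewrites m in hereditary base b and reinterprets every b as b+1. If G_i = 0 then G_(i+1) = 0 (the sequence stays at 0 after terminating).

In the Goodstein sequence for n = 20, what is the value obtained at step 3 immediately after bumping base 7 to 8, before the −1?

base 4: 20 = 4^2 + 4; at 5: 5^2 + 5 = 30; next = 29
base 5: 29 = 5^2 + 4; at 6: 6^2 + 4 = 40; next = 39
base 6: 39 = 6^2 + 3; at 7: 7^2 + 3 = 52; next = 51

66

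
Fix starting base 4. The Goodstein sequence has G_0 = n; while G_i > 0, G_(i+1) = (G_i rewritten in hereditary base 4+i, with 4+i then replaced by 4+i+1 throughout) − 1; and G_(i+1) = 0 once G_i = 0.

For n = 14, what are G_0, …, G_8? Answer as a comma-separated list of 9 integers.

G_0 = 14. HB_4(14) = 3·4 + 2. Bump = 17. G_1 = 16.
G_1 = 16. HB_5(16) = 3·5 + 1. Bump = 19. G_2 = 18.
G_2 = 18. HB_6(18) = 3·6. Bump = 21. G_3 = 20.
G_3 = 20. HB_7(20) = 2·7 + 6. Bump = 22. G_4 = 21.
G_4 = 21. HB_8(21) = 2·8 + 5. Bump = 23. G_5 = 22.
G_5 = 22. HB_9(22) = 2·9 + 4. Bump = 24. G_6 = 23.
G_6 = 23. HB_10(23) = 2·10 + 3. Bump = 25. G_7 = 24.
G_7 = 24. HB_11(24) = 2·11 + 2. Bump = 26. G_8 = 25.

14, 16, 18, 20, 21, 22, 23, 24, 25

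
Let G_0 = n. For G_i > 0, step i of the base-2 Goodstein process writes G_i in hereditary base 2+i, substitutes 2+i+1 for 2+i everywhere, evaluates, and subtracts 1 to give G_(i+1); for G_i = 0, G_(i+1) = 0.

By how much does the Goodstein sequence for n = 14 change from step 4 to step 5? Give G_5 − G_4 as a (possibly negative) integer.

(0) 14|_2 = 2^(2 + 1) + 2^2 + 2 ↦ 3^(3 + 1) + 3^3 + 3|_3 = 111 ⇒ 110
(1) 110|_3 = 3^(3 + 1) + 3^3 + 2 ↦ 4^(4 + 1) + 4^4 + 2|_4 = 1282 ⇒ 1281
(2) 1281|_4 = 4^(4 + 1) + 4^4 + 1 ↦ 5^(5 + 1) + 5^5 + 1|_5 = 18751 ⇒ 18750
(3) 18750|_5 = 5^(5 + 1) + 5^5 ↦ 6^(6 + 1) + 6^6|_6 = 326592 ⇒ 326591
(4) 326591|_6 = 6^(6 + 1) + 5·6^5 + 5·6^4 + 5·6^3 + 5·6^2 + 5·6 + 5 ↦ 7^(7 + 1) + 5·7^5 + 5·7^4 + 5·7^3 + 5·7^2 + 5·7 + 5|_7 = 5862841 ⇒ 5862840

5536249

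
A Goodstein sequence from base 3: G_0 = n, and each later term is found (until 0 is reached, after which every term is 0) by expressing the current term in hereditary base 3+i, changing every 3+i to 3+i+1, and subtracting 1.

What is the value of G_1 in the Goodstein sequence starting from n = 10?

G_0 = 10. HB_3(10) = 3^2 + 1. Bump = 17. G_1 = 16.
G_1 = 16. HB_4(16) = 4^2. Bump = 25. G_2 = 24.

16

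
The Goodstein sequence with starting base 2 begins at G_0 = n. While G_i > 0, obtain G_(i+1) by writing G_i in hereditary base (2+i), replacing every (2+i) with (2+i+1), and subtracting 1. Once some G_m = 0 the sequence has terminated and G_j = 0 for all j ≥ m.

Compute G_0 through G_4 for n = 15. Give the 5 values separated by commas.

G_0=15  [base 2] 2^(2 + 1) + 2^2 + 2 + 1  →[2↦3]→  3^(3 + 1) + 3^3 + 3 + 1 = 112  −1 ⇒ G_1=111
G_1=111  [base 3] 3^(3 + 1) + 3^3 + 3  →[3↦4]→  4^(4 + 1) + 4^4 + 4 = 1284  −1 ⇒ G_2=1283
G_2=1283  [base 4] 4^(4 + 1) + 4^4 + 3  →[4↦5]→  5^(5 + 1) + 5^5 + 3 = 18753  −1 ⇒ G_3=18752
G_3=18752  [base 5] 5^(5 + 1) + 5^5 + 2  →[5↦6]→  6^(6 + 1) + 6^6 + 2 = 326594  −1 ⇒ G_4=326593

15, 111, 1283, 18752, 326593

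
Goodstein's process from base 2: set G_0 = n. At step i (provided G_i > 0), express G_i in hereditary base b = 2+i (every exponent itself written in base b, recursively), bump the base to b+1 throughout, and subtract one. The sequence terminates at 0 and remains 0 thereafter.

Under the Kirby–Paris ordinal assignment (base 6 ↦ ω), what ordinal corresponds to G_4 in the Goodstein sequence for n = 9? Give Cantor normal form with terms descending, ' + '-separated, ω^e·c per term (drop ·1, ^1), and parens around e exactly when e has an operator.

[0] 9 ≡ 2^(2 + 1) + 1 (base 2). Lift 3: 82. −1: 81.
[1] 81 ≡ 3^(3 + 1) (base 3). Lift 4: 1024. −1: 1023.
[2] 1023 ≡ 3·4^4 + 3·4^3 + 3·4^2 + 3·4 + 3 (base 4). Lift 5: 9843. −1: 9842.
[3] 9842 ≡ 3·5^5 + 3·5^3 + 3·5^2 + 3·5 + 2 (base 5). Lift 6: 140744. −1: 140743.
[4] 140743 ≡ 3·6^6 + 3·6^3 + 3·6^2 + 3·6 + 1 (base 6). Lift 7: 2471827. −1: 2471826.

ω^ω·3 + ω^3·3 + ω^2·3 + ω·3 + 1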